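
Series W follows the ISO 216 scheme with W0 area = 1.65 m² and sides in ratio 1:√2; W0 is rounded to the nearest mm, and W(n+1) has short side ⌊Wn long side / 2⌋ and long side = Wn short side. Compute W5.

Let W0's short side be w mm. w · w√2 = 1.65 m² = 1,650,000 mm², so w ≈ 1080.2 mm and w√2 ≈ 1527.6 mm → W0 = 1080 × 1528 mm.
W1: ⌊1528/2⌋ × 1080 = 764 × 1080 mm
W2: ⌊1080/2⌋ × 764 = 540 × 764 mm
W3: ⌊764/2⌋ × 540 = 382 × 540 mm
W4: ⌊540/2⌋ × 382 = 270 × 382 mm
W5: ⌊382/2⌋ × 270 = 191 × 270 mm

191 × 270 mm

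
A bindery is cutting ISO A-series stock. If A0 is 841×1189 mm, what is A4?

A1: ⌊1189/2⌋ × 841 = 594 × 841 mm
A2: ⌊841/2⌋ × 594 = 420 × 594 mm
A3: ⌊594/2⌋ × 420 = 297 × 420 mm
A4: ⌊420/2⌋ × 297 = 210 × 297 mm

210 × 297 mm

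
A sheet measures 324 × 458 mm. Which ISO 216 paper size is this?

Aspect ratio 458/324 ≈ 1.414 — close to the ISO √2 ≈ 1.414.
In the C-series (envelope sizes, between A and B): C3 = 324 × 458 mm.

C3 (324 × 458 mm)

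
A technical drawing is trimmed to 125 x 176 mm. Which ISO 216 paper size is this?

B6 (125 × 176 mm)

Aspect ratio 176/125 ≈ 1.408 — close to the ISO √2 ≈ 1.414.
In the B-series (B0 = 1000 × 1414 mm): B6 = 125 × 176 mm.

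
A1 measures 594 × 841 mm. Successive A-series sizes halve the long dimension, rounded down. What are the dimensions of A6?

A2: ⌊841/2⌋ × 594 = 420 × 594 mm
A3: ⌊594/2⌋ × 420 = 297 × 420 mm
A4: ⌊420/2⌋ × 297 = 210 × 297 mm
A5: ⌊297/2⌋ × 210 = 148 × 210 mm
A6: ⌊210/2⌋ × 148 = 105 × 148 mm

105 × 148 mm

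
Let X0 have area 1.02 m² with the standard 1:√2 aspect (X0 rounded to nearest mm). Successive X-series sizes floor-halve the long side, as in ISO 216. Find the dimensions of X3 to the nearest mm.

300 × 424 mm

Let X0's short side be w mm. w · w√2 = 1.02 m² = 1,020,000 mm², so w ≈ 849.3 mm and w√2 ≈ 1201.0 mm → X0 = 849 × 1201 mm.
X1: ⌊1201/2⌋ × 849 = 600 × 849 mm
X2: ⌊849/2⌋ × 600 = 424 × 600 mm
X3: ⌊600/2⌋ × 424 = 300 × 424 mm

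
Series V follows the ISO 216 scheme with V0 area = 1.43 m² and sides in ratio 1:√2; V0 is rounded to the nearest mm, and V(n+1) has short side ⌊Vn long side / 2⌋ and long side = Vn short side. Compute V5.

177 × 251 mm

Let V0's short side be w mm. w · w√2 = 1.43 m² = 1,430,000 mm², so w ≈ 1005.6 mm and w√2 ≈ 1422.1 mm → V0 = 1006 × 1422 mm.
V1: ⌊1422/2⌋ × 1006 = 711 × 1006 mm
V2: ⌊1006/2⌋ × 711 = 503 × 711 mm
V3: ⌊711/2⌋ × 503 = 355 × 503 mm
V4: ⌊503/2⌋ × 355 = 251 × 355 mm
V5: ⌊355/2⌋ × 251 = 177 × 251 mm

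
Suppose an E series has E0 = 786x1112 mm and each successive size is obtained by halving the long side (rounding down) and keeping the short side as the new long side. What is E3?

E1 = 556 × 786 mm (from E0 by 1 halving).
E2: ⌊786/2⌋ × 556 = 393 × 556 mm
E3: ⌊556/2⌋ × 393 = 278 × 393 mm

278 × 393 mm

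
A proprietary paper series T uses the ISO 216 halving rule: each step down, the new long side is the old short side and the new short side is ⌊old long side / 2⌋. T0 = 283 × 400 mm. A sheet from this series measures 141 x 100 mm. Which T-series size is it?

T3

T0: 283 × 400 mm
T1: 200 × 283 mm
T2: 141 × 200 mm
T3: 100 × 141 mm
T4: 70 × 100 mm
→ matches T3.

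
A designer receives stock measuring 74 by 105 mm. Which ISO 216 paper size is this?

A7 (74 × 105 mm)

Aspect ratio 105/74 ≈ 1.419 — close to the ISO √2 ≈ 1.414.
In the A-series (A0 area = 1 m²): A7 = 74 × 105 mm.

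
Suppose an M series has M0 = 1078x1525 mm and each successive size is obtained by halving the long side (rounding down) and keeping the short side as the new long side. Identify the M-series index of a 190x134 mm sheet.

M6

M0: 1078 × 1525 mm
M1: 762 × 1078 mm
M2: 539 × 762 mm
M3: 381 × 539 mm
M4: 269 × 381 mm
M5: 190 × 269 mm
M6: 134 × 190 mm
M7: 95 × 134 mm
→ matches M6.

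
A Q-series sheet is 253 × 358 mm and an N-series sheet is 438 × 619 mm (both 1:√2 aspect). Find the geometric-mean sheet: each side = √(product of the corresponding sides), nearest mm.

333 × 471 mm

Short side: √(253 · 438) = √110814 ≈ 332.9 → 333 mm
Long side: √(358 · 619) = √221602 ≈ 470.7 → 471 mm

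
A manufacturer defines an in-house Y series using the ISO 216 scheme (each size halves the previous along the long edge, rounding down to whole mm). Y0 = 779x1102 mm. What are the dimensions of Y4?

194 × 275 mm

Y1: ⌊1102/2⌋ × 779 = 551 × 779 mm
Y2: ⌊779/2⌋ × 551 = 389 × 551 mm
Y3: ⌊551/2⌋ × 389 = 275 × 389 mm
Y4: ⌊389/2⌋ × 275 = 194 × 275 mm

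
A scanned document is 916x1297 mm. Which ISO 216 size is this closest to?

C0 (917 × 1297 mm)

Aspect ratio 1297/916 ≈ 1.416 — close to the ISO √2 ≈ 1.414.
In the C-series (envelope sizes, between A and B): C0 = 917 × 1297 mm.
Off by 1 mm total — nearest standard size.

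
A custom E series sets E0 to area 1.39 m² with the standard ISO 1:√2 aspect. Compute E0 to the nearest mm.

Let the short side be w mm. Then w · w√2 = 1.39 m² = 1,390,000 mm².
w² = 1,390,000/√2, so w ≈ 991.4 mm; long side = w√2 ≈ 1402.1 mm.

991 × 1402 mm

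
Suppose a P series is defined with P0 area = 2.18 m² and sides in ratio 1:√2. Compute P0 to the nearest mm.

Let the short side be w mm. Then w · w√2 = 2.18 m² = 2,180,000 mm².
w² = 2,180,000/√2, so w ≈ 1241.6 mm; long side = w√2 ≈ 1755.8 mm.

1242 × 1756 mm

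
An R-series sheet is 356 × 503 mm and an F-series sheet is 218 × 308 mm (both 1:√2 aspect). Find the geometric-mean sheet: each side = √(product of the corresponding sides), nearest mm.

Short side: √(356 · 218) = √77608 ≈ 278.6 → 279 mm
Long side: √(503 · 308) = √154924 ≈ 393.6 → 394 mm

279 × 394 mm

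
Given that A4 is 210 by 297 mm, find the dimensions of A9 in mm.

37 × 52 mm

A5: ⌊297/2⌋ × 210 = 148 × 210 mm
A6: ⌊210/2⌋ × 148 = 105 × 148 mm
A7: ⌊148/2⌋ × 105 = 74 × 105 mm
A8: ⌊105/2⌋ × 74 = 52 × 74 mm
A9: ⌊74/2⌋ × 52 = 37 × 52 mm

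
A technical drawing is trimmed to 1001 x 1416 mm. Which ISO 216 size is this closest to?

Aspect ratio 1416/1001 ≈ 1.415 — close to the ISO √2 ≈ 1.414.
In the B-series (B0 = 1000 × 1414 mm): B0 = 1000 × 1414 mm.
Off by 3 mm total — nearest standard size.

B0 (1000 × 1414 mm)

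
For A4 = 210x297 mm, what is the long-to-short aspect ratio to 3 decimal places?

1.414

297 / 210 = 1.414
Matches √2 ≈ 1.414 — the ISO 216 defining ratio.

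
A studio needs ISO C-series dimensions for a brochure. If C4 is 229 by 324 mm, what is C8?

C5: ⌊324/2⌋ × 229 = 162 × 229 mm
C6: ⌊229/2⌋ × 162 = 114 × 162 mm
C7: ⌊162/2⌋ × 114 = 81 × 114 mm
C8: ⌊114/2⌋ × 81 = 57 × 81 mm

57 × 81 mm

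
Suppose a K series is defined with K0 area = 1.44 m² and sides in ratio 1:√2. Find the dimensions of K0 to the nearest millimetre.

Let the short side be w mm. Then w · w√2 = 1.44 m² = 1,440,000 mm².
w² = 1,440,000/√2, so w ≈ 1009.1 mm; long side = w√2 ≈ 1427.0 mm.

1009 × 1427 mm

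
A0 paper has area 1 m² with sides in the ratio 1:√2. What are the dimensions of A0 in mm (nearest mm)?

Let the short side be w mm. Then the long side is w√2 and w · w√2 = 10⁶ mm².
w² = 10⁶/√2, so w = 1000 / 2^(1/4) ≈ 840.9 mm; long side = 1000 · 2^(1/4) ≈ 1189.2 mm.

841 × 1189 mm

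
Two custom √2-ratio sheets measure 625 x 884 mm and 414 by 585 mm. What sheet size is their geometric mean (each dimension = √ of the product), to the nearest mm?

Short side: √(625 · 414) = √258750 ≈ 508.7 → 509 mm
Long side: √(884 · 585) = √517140 ≈ 719.1 → 719 mm

509 × 719 mm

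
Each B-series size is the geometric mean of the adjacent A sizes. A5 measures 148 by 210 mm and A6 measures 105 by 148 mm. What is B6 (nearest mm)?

125 × 176 mm

Short side: √(148 · 105) = √15540 ≈ 124.7 → 125 mm
Long side: √(210 · 148) = √31080 ≈ 176.3 → 176 mm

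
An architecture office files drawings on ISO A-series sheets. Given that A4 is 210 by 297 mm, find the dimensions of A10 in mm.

A5: ⌊297/2⌋ × 210 = 148 × 210 mm
A6: ⌊210/2⌋ × 148 = 105 × 148 mm
A7: ⌊148/2⌋ × 105 = 74 × 105 mm
A8: ⌊105/2⌋ × 74 = 52 × 74 mm
A9: ⌊74/2⌋ × 52 = 37 × 52 mm
A10: ⌊52/2⌋ × 37 = 26 × 37 mm

26 × 37 mm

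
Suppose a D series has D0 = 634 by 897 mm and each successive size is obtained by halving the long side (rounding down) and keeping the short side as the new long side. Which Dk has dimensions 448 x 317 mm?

D2

D0: 634 × 897 mm
D1: 448 × 634 mm
D2: 317 × 448 mm
D3: 224 × 317 mm
→ matches D2.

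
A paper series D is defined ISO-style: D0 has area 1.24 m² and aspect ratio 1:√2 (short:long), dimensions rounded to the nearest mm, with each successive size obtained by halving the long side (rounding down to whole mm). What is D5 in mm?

165 × 234 mm

Let D0's short side be w mm. w · w√2 = 1.24 m² = 1,240,000 mm², so w ≈ 936.4 mm and w√2 ≈ 1324.2 mm → D0 = 936 × 1324 mm.
D1: ⌊1324/2⌋ × 936 = 662 × 936 mm
D2: ⌊936/2⌋ × 662 = 468 × 662 mm
D3: ⌊662/2⌋ × 468 = 331 × 468 mm
D4: ⌊468/2⌋ × 331 = 234 × 331 mm
D5: ⌊331/2⌋ × 234 = 165 × 234 mm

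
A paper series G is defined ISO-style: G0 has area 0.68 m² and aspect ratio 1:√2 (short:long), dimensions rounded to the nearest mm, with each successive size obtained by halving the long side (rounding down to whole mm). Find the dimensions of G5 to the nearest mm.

Let G0's short side be w mm. w · w√2 = 0.68 m² = 680,000 mm², so w ≈ 693.4 mm and w√2 ≈ 980.6 mm → G0 = 693 × 981 mm.
G1: ⌊981/2⌋ × 693 = 490 × 693 mm
G2: ⌊693/2⌋ × 490 = 346 × 490 mm
G3: ⌊490/2⌋ × 346 = 245 × 346 mm
G4: ⌊346/2⌋ × 245 = 173 × 245 mm
G5: ⌊245/2⌋ × 173 = 122 × 173 mm

122 × 173 mm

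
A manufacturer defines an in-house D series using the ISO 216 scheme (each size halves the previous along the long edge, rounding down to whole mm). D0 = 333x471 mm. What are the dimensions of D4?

D1: ⌊471/2⌋ × 333 = 235 × 333 mm
D2: ⌊333/2⌋ × 235 = 166 × 235 mm
D3: ⌊235/2⌋ × 166 = 117 × 166 mm
D4: ⌊166/2⌋ × 117 = 83 × 117 mm

83 × 117 mm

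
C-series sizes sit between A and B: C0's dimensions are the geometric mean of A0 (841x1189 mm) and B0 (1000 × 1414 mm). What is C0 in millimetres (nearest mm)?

Short: √(841 · 1000) = √841000 ≈ 917.1 mm.
Long: √(1189 · 1414) = √1681246 ≈ 1296.6 mm.

917 × 1297 mm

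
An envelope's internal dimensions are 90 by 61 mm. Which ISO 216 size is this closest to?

B8 (62 × 88 mm)

Aspect ratio 90/61 ≈ 1.475 (ISO target is √2 ≈ 1.414).
In the B-series (B0 = 1000 × 1414 mm): B8 = 62 × 88 mm.
Off by 3 mm total — nearest standard size.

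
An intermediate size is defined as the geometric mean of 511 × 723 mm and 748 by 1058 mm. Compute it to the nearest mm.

Short side: √(511 · 748) = √382228 ≈ 618.2 → 618 mm
Long side: √(723 · 1058) = √764934 ≈ 874.6 → 875 mm

618 × 875 mm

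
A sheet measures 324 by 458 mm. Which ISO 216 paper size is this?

Aspect ratio 458/324 ≈ 1.414 — close to the ISO √2 ≈ 1.414.
In the C-series (envelope sizes, between A and B): C3 = 324 × 458 mm.

C3 (324 × 458 mm)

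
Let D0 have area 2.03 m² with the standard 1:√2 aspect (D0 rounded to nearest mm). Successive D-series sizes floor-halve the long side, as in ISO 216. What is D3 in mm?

423 × 599 mm

Let D0's short side be w mm. w · w√2 = 2.03 m² = 2,030,000 mm², so w ≈ 1198.1 mm and w√2 ≈ 1694.4 mm → D0 = 1198 × 1694 mm.
D1: ⌊1694/2⌋ × 1198 = 847 × 1198 mm
D2: ⌊1198/2⌋ × 847 = 599 × 847 mm
D3: ⌊847/2⌋ × 599 = 423 × 599 mm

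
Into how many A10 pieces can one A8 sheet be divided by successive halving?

4

Each ISO step halves the sheet: 1 × A8 → 2 × A9 → 4 × A10
From A8 to A10 is 2 halving steps: 2^2 = 4.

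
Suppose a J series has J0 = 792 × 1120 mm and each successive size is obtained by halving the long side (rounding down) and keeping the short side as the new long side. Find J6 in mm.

99 × 140 mm

J1 = 560 × 792 mm (from J0 by 1 halving).
J2: ⌊792/2⌋ × 560 = 396 × 560 mm
J3: ⌊560/2⌋ × 396 = 280 × 396 mm
J4: ⌊396/2⌋ × 280 = 198 × 280 mm
J5: ⌊280/2⌋ × 198 = 140 × 198 mm
J6: ⌊198/2⌋ × 140 = 99 × 140 mm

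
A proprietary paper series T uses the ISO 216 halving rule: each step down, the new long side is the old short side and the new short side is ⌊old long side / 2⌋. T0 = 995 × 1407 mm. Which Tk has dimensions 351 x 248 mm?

T0: 995 × 1407 mm
T1: 703 × 995 mm
T2: 497 × 703 mm
T3: 351 × 497 mm
T4: 248 × 351 mm
T5: 175 × 248 mm
→ matches T4.

T4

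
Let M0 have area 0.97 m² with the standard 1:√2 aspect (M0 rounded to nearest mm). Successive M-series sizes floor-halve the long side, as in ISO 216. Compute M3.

292 × 414 mm

Let M0's short side be w mm. w · w√2 = 0.97 m² = 970,000 mm², so w ≈ 828.2 mm and w√2 ≈ 1171.2 mm → M0 = 828 × 1171 mm.
M1: ⌊1171/2⌋ × 828 = 585 × 828 mm
M2: ⌊828/2⌋ × 585 = 414 × 585 mm
M3: ⌊585/2⌋ × 414 = 292 × 414 mm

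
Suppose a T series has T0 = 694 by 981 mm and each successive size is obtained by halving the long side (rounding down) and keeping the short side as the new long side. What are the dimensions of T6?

86 × 122 mm

T1 = 490 × 694 mm (from T0 by 1 halving).
T2: ⌊694/2⌋ × 490 = 347 × 490 mm
T3: ⌊490/2⌋ × 347 = 245 × 347 mm
T4: ⌊347/2⌋ × 245 = 173 × 245 mm
T5: ⌊245/2⌋ × 173 = 122 × 173 mm
T6: ⌊173/2⌋ × 122 = 86 × 122 mm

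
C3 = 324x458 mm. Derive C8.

C4: ⌊458/2⌋ × 324 = 229 × 324 mm
C5: ⌊324/2⌋ × 229 = 162 × 229 mm
C6: ⌊229/2⌋ × 162 = 114 × 162 mm
C7: ⌊162/2⌋ × 114 = 81 × 114 mm
C8: ⌊114/2⌋ × 81 = 57 × 81 mm

57 × 81 mm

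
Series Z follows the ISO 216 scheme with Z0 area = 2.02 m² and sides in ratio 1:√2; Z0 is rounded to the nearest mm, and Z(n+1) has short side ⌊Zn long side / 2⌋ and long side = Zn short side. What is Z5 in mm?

211 × 298 mm

Let Z0's short side be w mm. w · w√2 = 2.02 m² = 2,020,000 mm², so w ≈ 1195.1 mm and w√2 ≈ 1690.2 mm → Z0 = 1195 × 1690 mm.
Z1: ⌊1690/2⌋ × 1195 = 845 × 1195 mm
Z2: ⌊1195/2⌋ × 845 = 597 × 845 mm
Z3: ⌊845/2⌋ × 597 = 422 × 597 mm
Z4: ⌊597/2⌋ × 422 = 298 × 422 mm
Z5: ⌊422/2⌋ × 298 = 211 × 298 mm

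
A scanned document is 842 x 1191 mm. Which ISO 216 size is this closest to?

Aspect ratio 1191/842 ≈ 1.414 — close to the ISO √2 ≈ 1.414.
In the A-series (A0 area = 1 m²): A0 = 841 × 1189 mm.
Off by 3 mm total — nearest standard size.

A0 (841 × 1189 mm)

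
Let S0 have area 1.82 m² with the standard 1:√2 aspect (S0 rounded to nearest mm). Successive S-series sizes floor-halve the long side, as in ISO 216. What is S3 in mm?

401 × 567 mm

Let S0's short side be w mm. w · w√2 = 1.82 m² = 1,820,000 mm², so w ≈ 1134.4 mm and w√2 ≈ 1604.3 mm → S0 = 1134 × 1604 mm.
S1: ⌊1604/2⌋ × 1134 = 802 × 1134 mm
S2: ⌊1134/2⌋ × 802 = 567 × 802 mm
S3: ⌊802/2⌋ × 567 = 401 × 567 mm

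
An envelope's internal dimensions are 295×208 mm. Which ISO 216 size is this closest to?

A4 (210 × 297 mm)

Aspect ratio 295/208 ≈ 1.418 — close to the ISO √2 ≈ 1.414.
In the A-series (A0 area = 1 m²): A4 = 210 × 297 mm.
Off by 4 mm total — nearest standard size.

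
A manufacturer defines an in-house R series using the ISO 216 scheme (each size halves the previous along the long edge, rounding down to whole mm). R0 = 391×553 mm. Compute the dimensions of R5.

69 × 97 mm

R1: ⌊553/2⌋ × 391 = 276 × 391 mm
R2: ⌊391/2⌋ × 276 = 195 × 276 mm
R3: ⌊276/2⌋ × 195 = 138 × 195 mm
R4: ⌊195/2⌋ × 138 = 97 × 138 mm
R5: ⌊138/2⌋ × 97 = 69 × 97 mm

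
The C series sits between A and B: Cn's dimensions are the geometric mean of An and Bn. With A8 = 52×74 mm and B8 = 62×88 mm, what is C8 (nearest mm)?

57 × 81 mm

Short side: √(52 · 62) = √3224 ≈ 56.8 → 57 mm
Long side: √(74 · 88) = √6512 ≈ 80.7 → 81 mm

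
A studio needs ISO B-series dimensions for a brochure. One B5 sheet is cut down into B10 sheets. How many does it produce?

B5 = 176 × 250 mm; B10 = 31 × 44 mm.
Each halving step doubles the count; 5 steps from B5 to B10.
2^5 = 32.

32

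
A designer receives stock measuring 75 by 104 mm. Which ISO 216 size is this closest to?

A7 (74 × 105 mm)

Aspect ratio 104/75 ≈ 1.387 (ISO target is √2 ≈ 1.414).
In the A-series (A0 area = 1 m²): A7 = 74 × 105 mm.
Off by 2 mm total — nearest standard size.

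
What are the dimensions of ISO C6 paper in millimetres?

C0 = 917 × 1297 mm (C0 is the geometric mean of A0 and B0, aspect 1:√2).
C1: ⌊1297/2⌋ × 917 = 648 × 917 mm
C2: ⌊917/2⌋ × 648 = 458 × 648 mm
C3: ⌊648/2⌋ × 458 = 324 × 458 mm
C4: ⌊458/2⌋ × 324 = 229 × 324 mm
C5: ⌊324/2⌋ × 229 = 162 × 229 mm
C6: ⌊229/2⌋ × 162 = 114 × 162 mm

114 × 162 mm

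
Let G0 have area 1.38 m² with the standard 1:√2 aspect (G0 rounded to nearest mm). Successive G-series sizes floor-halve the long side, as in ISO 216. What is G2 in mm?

494 × 698 mm

Let G0's short side be w mm. w · w√2 = 1.38 m² = 1,380,000 mm², so w ≈ 987.8 mm and w√2 ≈ 1397.0 mm → G0 = 988 × 1397 mm.
G1: ⌊1397/2⌋ × 988 = 698 × 988 mm
G2: ⌊988/2⌋ × 698 = 494 × 698 mm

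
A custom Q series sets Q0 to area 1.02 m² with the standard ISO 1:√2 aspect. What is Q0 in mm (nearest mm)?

849 × 1201 mm

Let the short side be w mm. Then w · w√2 = 1.02 m² = 1,020,000 mm².
w² = 1,020,000/√2, so w ≈ 849.3 mm; long side = w√2 ≈ 1201.0 mm.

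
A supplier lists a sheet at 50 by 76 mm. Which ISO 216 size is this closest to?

Aspect ratio 76/50 ≈ 1.520 (ISO target is √2 ≈ 1.414).
In the A-series (A0 area = 1 m²): A8 = 52 × 74 mm.
Off by 4 mm total — nearest standard size.

A8 (52 × 74 mm)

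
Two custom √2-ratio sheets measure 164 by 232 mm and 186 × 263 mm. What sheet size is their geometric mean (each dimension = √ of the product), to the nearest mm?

175 × 247 mm

Short side: √(164 · 186) = √30504 ≈ 174.7 → 175 mm
Long side: √(232 · 263) = √61016 ≈ 247.0 → 247 mm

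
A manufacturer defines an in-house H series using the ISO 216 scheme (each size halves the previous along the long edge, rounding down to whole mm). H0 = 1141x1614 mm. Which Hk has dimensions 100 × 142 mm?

H7

H0: 1141 × 1614 mm
H1: 807 × 1141 mm
H2: 570 × 807 mm
H3: 403 × 570 mm
H4: 285 × 403 mm
H5: 201 × 285 mm
H6: 142 × 201 mm
H7: 100 × 142 mm
H8: 71 × 100 mm
→ matches H7.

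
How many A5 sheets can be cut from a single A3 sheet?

4

A3 = 297 × 420 mm; A5 = 148 × 210 mm.
Each halving step doubles the count; 2 steps from A3 to A5.
2^2 = 4.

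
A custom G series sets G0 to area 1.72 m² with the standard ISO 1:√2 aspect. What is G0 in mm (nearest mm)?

Let the short side be w mm. Then w · w√2 = 1.72 m² = 1,720,000 mm².
w² = 1,720,000/√2, so w ≈ 1102.8 mm; long side = w√2 ≈ 1559.6 mm.

1103 × 1560 mm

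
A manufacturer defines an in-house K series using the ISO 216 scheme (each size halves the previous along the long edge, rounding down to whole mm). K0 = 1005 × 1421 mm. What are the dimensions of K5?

177 × 251 mm

K1: ⌊1421/2⌋ × 1005 = 710 × 1005 mm
K2: ⌊1005/2⌋ × 710 = 502 × 710 mm
K3: ⌊710/2⌋ × 502 = 355 × 502 mm
K4: ⌊502/2⌋ × 355 = 251 × 355 mm
K5: ⌊355/2⌋ × 251 = 177 × 251 mm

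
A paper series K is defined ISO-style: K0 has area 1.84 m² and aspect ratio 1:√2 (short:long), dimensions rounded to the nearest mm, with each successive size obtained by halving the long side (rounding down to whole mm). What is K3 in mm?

Let K0's short side be w mm. w · w√2 = 1.84 m² = 1,840,000 mm², so w ≈ 1140.6 mm and w√2 ≈ 1613.1 mm → K0 = 1141 × 1613 mm.
K1: ⌊1613/2⌋ × 1141 = 806 × 1141 mm
K2: ⌊1141/2⌋ × 806 = 570 × 806 mm
K3: ⌊806/2⌋ × 570 = 403 × 570 mm

403 × 570 mm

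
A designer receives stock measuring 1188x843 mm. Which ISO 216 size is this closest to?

Aspect ratio 1188/843 ≈ 1.409 — close to the ISO √2 ≈ 1.414.
In the A-series (A0 area = 1 m²): A0 = 841 × 1189 mm.
Off by 3 mm total — nearest standard size.

A0 (841 × 1189 mm)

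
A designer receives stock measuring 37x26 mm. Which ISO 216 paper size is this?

A10 (26 × 37 mm)

Aspect ratio 37/26 ≈ 1.423 — close to the ISO √2 ≈ 1.414.
In the A-series (A0 area = 1 m²): A10 = 26 × 37 mm.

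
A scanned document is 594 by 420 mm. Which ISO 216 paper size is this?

A2 (420 × 594 mm)

Aspect ratio 594/420 ≈ 1.414 — close to the ISO √2 ≈ 1.414.
In the A-series (A0 area = 1 m²): A2 = 420 × 594 mm.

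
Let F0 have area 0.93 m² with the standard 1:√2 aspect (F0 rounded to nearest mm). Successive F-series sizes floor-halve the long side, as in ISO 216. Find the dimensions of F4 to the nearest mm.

Let F0's short side be w mm. w · w√2 = 0.93 m² = 930,000 mm², so w ≈ 810.9 mm and w√2 ≈ 1146.8 mm → F0 = 811 × 1147 mm.
F1: ⌊1147/2⌋ × 811 = 573 × 811 mm
F2: ⌊811/2⌋ × 573 = 405 × 573 mm
F3: ⌊573/2⌋ × 405 = 286 × 405 mm
F4: ⌊405/2⌋ × 286 = 202 × 286 mm

202 × 286 mm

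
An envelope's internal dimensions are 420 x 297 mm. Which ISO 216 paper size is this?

Aspect ratio 420/297 ≈ 1.414 — close to the ISO √2 ≈ 1.414.
In the A-series (A0 area = 1 m²): A3 = 297 × 420 mm.

A3 (297 × 420 mm)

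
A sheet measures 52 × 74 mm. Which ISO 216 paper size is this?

Aspect ratio 74/52 ≈ 1.423 — close to the ISO √2 ≈ 1.414.
In the A-series (A0 area = 1 m²): A8 = 52 × 74 mm.

A8 (52 × 74 mm)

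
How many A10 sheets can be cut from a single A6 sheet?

Each ISO step halves the sheet: 1 × A6 → 2 × A7 → 4 × A8 → 8 × A9 → …
From A6 to A10 is 4 halving steps: 2^4 = 16.

16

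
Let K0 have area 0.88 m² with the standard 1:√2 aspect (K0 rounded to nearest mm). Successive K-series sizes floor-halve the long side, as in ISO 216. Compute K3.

Let K0's short side be w mm. w · w√2 = 0.88 m² = 880,000 mm², so w ≈ 788.8 mm and w√2 ≈ 1115.6 mm → K0 = 789 × 1116 mm.
K1: ⌊1116/2⌋ × 789 = 558 × 789 mm
K2: ⌊789/2⌋ × 558 = 394 × 558 mm
K3: ⌊558/2⌋ × 394 = 279 × 394 mm

279 × 394 mm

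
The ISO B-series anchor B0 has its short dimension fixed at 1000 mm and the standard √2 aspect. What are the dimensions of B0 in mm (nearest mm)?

Short side = 1000 mm; long side = 1000√2 ≈ 1414.2 mm.

1000 × 1414 mm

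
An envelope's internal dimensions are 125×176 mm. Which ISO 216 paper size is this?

Aspect ratio 176/125 ≈ 1.408 — close to the ISO √2 ≈ 1.414.
In the B-series (B0 = 1000 × 1414 mm): B6 = 125 × 176 mm.

B6 (125 × 176 mm)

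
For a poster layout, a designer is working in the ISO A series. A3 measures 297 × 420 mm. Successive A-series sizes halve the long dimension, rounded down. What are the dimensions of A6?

105 × 148 mm

A4: ⌊420/2⌋ × 297 = 210 × 297 mm
A5: ⌊297/2⌋ × 210 = 148 × 210 mm
A6: ⌊210/2⌋ × 148 = 105 × 148 mm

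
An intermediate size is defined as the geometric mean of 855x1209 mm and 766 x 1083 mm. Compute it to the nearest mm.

Short side: √(855 · 766) = √654930 ≈ 809.3 → 809 mm
Long side: √(1209 · 1083) = √1309347 ≈ 1144.3 → 1144 mm

809 × 1144 mm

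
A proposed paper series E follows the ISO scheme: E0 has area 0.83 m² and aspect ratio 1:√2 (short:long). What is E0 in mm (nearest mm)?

Let the short side be w mm. Then w · w√2 = 0.83 m² = 830,000 mm².
w² = 830,000/√2, so w ≈ 766.1 mm; long side = w√2 ≈ 1083.4 mm.

766 × 1083 mm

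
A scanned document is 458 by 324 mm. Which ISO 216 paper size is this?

C3 (324 × 458 mm)

Aspect ratio 458/324 ≈ 1.414 — close to the ISO √2 ≈ 1.414.
In the C-series (envelope sizes, between A and B): C3 = 324 × 458 mm.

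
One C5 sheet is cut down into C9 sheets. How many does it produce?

16

C5 = 162 × 229 mm; C9 = 40 × 57 mm.
Each halving step doubles the count; 4 steps from C5 to C9.
2^4 = 16.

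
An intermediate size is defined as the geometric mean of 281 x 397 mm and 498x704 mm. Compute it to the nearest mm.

Short side: √(281 · 498) = √139938 ≈ 374.1 → 374 mm
Long side: √(397 · 704) = √279488 ≈ 528.7 → 529 mm

374 × 529 mm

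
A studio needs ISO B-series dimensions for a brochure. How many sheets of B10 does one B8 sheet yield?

Each ISO step halves the sheet: 1 × B8 → 2 × B9 → 4 × B10
From B8 to B10 is 2 halving steps: 2^2 = 4.

4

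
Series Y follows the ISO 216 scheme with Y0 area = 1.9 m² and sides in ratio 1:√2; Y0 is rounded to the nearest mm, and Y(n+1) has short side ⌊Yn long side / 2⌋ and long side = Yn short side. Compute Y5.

204 × 289 mm

Let Y0's short side be w mm. w · w√2 = 1.9 m² = 1,900,000 mm², so w ≈ 1159.1 mm and w√2 ≈ 1639.2 mm → Y0 = 1159 × 1639 mm.
Y1: ⌊1639/2⌋ × 1159 = 819 × 1159 mm
Y2: ⌊1159/2⌋ × 819 = 579 × 819 mm
Y3: ⌊819/2⌋ × 579 = 409 × 579 mm
Y4: ⌊579/2⌋ × 409 = 289 × 409 mm
Y5: ⌊409/2⌋ × 289 = 204 × 289 mm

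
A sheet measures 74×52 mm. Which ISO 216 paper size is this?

Aspect ratio 74/52 ≈ 1.423 — close to the ISO √2 ≈ 1.414.
In the A-series (A0 area = 1 m²): A8 = 52 × 74 mm.

A8 (52 × 74 mm)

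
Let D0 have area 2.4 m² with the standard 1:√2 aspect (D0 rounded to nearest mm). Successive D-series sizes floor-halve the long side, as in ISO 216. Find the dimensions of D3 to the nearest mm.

460 × 651 mm

Let D0's short side be w mm. w · w√2 = 2.4 m² = 2,400,000 mm², so w ≈ 1302.7 mm and w√2 ≈ 1842.3 mm → D0 = 1303 × 1842 mm.
D1: ⌊1842/2⌋ × 1303 = 921 × 1303 mm
D2: ⌊1303/2⌋ × 921 = 651 × 921 mm
D3: ⌊921/2⌋ × 651 = 460 × 651 mm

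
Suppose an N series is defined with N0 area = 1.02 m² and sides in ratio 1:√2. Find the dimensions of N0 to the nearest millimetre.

Let the short side be w mm. Then w · w√2 = 1.02 m² = 1,020,000 mm².
w² = 1,020,000/√2, so w ≈ 849.3 mm; long side = w√2 ≈ 1201.0 mm.

849 × 1201 mm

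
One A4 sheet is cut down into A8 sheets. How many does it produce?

Each ISO step halves the sheet: 1 × A4 → 2 × A5 → 4 × A6 → 8 × A7 → …
From A4 to A8 is 4 halving steps: 2^4 = 16.

16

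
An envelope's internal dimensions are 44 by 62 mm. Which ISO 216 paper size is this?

Aspect ratio 62/44 ≈ 1.409 — close to the ISO √2 ≈ 1.414.
In the B-series (B0 = 1000 × 1414 mm): B9 = 44 × 62 mm.

B9 (44 × 62 mm)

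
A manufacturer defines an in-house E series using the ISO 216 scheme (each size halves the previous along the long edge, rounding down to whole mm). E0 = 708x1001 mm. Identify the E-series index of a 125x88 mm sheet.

E6

E0: 708 × 1001 mm
E1: 500 × 708 mm
E2: 354 × 500 mm
E3: 250 × 354 mm
E4: 177 × 250 mm
E5: 125 × 177 mm
E6: 88 × 125 mm
E7: 62 × 88 mm
→ matches E6.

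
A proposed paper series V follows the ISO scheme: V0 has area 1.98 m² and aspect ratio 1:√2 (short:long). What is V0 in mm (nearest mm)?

Let the short side be w mm. Then w · w√2 = 1.98 m² = 1,980,000 mm².
w² = 1,980,000/√2, so w ≈ 1183.2 mm; long side = w√2 ≈ 1673.4 mm.

1183 × 1673 mm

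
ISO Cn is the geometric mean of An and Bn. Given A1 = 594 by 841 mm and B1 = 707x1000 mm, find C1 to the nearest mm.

Short side: √(594 · 707) = √419958 ≈ 648.0 → 648 mm
Long side: √(841 · 1000) = √841000 ≈ 917.1 → 917 mm

648 × 917 mm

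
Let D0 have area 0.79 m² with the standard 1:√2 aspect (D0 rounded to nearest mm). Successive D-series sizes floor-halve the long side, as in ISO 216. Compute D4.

186 × 264 mm

Let D0's short side be w mm. w · w√2 = 0.79 m² = 790,000 mm², so w ≈ 747.4 mm and w√2 ≈ 1057.0 mm → D0 = 747 × 1057 mm.
D1: ⌊1057/2⌋ × 747 = 528 × 747 mm
D2: ⌊747/2⌋ × 528 = 373 × 528 mm
D3: ⌊528/2⌋ × 373 = 264 × 373 mm
D4: ⌊373/2⌋ × 264 = 186 × 264 mm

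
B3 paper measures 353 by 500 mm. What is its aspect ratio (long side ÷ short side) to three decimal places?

1.416

500 / 353 = 1.416
ISO 216 targets √2 ≈ 1.414; the +0.002 deviation is from mm rounding.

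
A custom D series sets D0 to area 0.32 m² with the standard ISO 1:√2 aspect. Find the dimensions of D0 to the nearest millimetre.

Let the short side be w mm. Then w · w√2 = 0.32 m² = 320,000 mm².
w² = 320,000/√2, so w ≈ 475.7 mm; long side = w√2 ≈ 672.7 mm.

476 × 673 mm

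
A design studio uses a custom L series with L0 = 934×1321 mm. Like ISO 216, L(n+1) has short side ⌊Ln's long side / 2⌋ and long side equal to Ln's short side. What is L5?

165 × 233 mm

L1: ⌊1321/2⌋ × 934 = 660 × 934 mm
L2: ⌊934/2⌋ × 660 = 467 × 660 mm
L3: ⌊660/2⌋ × 467 = 330 × 467 mm
L4: ⌊467/2⌋ × 330 = 233 × 330 mm
L5: ⌊330/2⌋ × 233 = 165 × 233 mm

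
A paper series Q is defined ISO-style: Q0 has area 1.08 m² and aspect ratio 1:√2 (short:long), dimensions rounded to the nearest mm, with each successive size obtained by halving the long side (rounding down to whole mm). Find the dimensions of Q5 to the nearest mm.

154 × 218 mm

Let Q0's short side be w mm. w · w√2 = 1.08 m² = 1,080,000 mm², so w ≈ 873.9 mm and w√2 ≈ 1235.9 mm → Q0 = 874 × 1236 mm.
Q1: ⌊1236/2⌋ × 874 = 618 × 874 mm
Q2: ⌊874/2⌋ × 618 = 437 × 618 mm
Q3: ⌊618/2⌋ × 437 = 309 × 437 mm
Q4: ⌊437/2⌋ × 309 = 218 × 309 mm
Q5: ⌊309/2⌋ × 218 = 154 × 218 mm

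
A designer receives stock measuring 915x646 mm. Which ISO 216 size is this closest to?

Aspect ratio 915/646 ≈ 1.416 — close to the ISO √2 ≈ 1.414.
In the C-series (envelope sizes, between A and B): C1 = 648 × 917 mm.
Off by 4 mm total — nearest standard size.

C1 (648 × 917 mm)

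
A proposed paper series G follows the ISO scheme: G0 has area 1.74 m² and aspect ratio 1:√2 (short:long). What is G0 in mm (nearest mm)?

Let the short side be w mm. Then w · w√2 = 1.74 m² = 1,740,000 mm².
w² = 1,740,000/√2, so w ≈ 1109.2 mm; long side = w√2 ≈ 1568.7 mm.

1109 × 1569 mm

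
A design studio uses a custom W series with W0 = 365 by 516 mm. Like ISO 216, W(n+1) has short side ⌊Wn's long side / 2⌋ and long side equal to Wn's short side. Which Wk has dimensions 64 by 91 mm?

W5

W0: 365 × 516 mm
W1: 258 × 365 mm
W2: 182 × 258 mm
W3: 129 × 182 mm
W4: 91 × 129 mm
W5: 64 × 91 mm
W6: 45 × 64 mm
→ matches W5.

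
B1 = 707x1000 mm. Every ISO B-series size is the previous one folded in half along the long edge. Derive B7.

88 × 125 mm

B2: ⌊1000/2⌋ × 707 = 500 × 707 mm
B3: ⌊707/2⌋ × 500 = 353 × 500 mm
B4: ⌊500/2⌋ × 353 = 250 × 353 mm
B5: ⌊353/2⌋ × 250 = 176 × 250 mm
B6: ⌊250/2⌋ × 176 = 125 × 176 mm
B7: ⌊176/2⌋ × 125 = 88 × 125 mm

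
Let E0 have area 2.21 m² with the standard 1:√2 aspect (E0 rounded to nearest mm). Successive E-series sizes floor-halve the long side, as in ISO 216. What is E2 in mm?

625 × 884 mm

Let E0's short side be w mm. w · w√2 = 2.21 m² = 2,210,000 mm², so w ≈ 1250.1 mm and w√2 ≈ 1767.9 mm → E0 = 1250 × 1768 mm.
E1: ⌊1768/2⌋ × 1250 = 884 × 1250 mm
E2: ⌊1250/2⌋ × 884 = 625 × 884 mm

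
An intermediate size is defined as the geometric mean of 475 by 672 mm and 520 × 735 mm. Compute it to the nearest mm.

Short side: √(475 · 520) = √247000 ≈ 497.0 → 497 mm
Long side: √(672 · 735) = √493920 ≈ 702.8 → 703 mm

497 × 703 mm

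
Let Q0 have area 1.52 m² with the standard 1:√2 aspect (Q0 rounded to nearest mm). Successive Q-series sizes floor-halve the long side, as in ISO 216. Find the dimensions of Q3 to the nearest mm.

366 × 518 mm

Let Q0's short side be w mm. w · w√2 = 1.52 m² = 1,520,000 mm², so w ≈ 1036.7 mm and w√2 ≈ 1466.2 mm → Q0 = 1037 × 1466 mm.
Q1: ⌊1466/2⌋ × 1037 = 733 × 1037 mm
Q2: ⌊1037/2⌋ × 733 = 518 × 733 mm
Q3: ⌊733/2⌋ × 518 = 366 × 518 mm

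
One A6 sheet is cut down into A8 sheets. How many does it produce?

4

Each ISO step halves the sheet: 1 × A6 → 2 × A7 → 4 × A8
From A6 to A8 is 2 halving steps: 2^2 = 4.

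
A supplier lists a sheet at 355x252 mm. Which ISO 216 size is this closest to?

Aspect ratio 355/252 ≈ 1.409 — close to the ISO √2 ≈ 1.414.
In the B-series (B0 = 1000 × 1414 mm): B4 = 250 × 353 mm.
Off by 4 mm total — nearest standard size.

B4 (250 × 353 mm)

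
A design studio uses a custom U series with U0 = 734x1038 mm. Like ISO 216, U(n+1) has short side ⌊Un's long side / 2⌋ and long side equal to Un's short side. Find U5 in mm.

U1: ⌊1038/2⌋ × 734 = 519 × 734 mm
U2: ⌊734/2⌋ × 519 = 367 × 519 mm
U3: ⌊519/2⌋ × 367 = 259 × 367 mm
U4: ⌊367/2⌋ × 259 = 183 × 259 mm
U5: ⌊259/2⌋ × 183 = 129 × 183 mm

129 × 183 mm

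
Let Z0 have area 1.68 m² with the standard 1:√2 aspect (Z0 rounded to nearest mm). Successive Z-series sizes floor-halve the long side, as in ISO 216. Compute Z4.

272 × 385 mm

Let Z0's short side be w mm. w · w√2 = 1.68 m² = 1,680,000 mm², so w ≈ 1089.9 mm and w√2 ≈ 1541.4 mm → Z0 = 1090 × 1541 mm.
Z1: ⌊1541/2⌋ × 1090 = 770 × 1090 mm
Z2: ⌊1090/2⌋ × 770 = 545 × 770 mm
Z3: ⌊770/2⌋ × 545 = 385 × 545 mm
Z4: ⌊545/2⌋ × 385 = 272 × 385 mm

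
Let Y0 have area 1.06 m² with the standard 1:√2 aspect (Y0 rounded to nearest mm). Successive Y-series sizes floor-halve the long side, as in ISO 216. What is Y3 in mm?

306 × 433 mm

Let Y0's short side be w mm. w · w√2 = 1.06 m² = 1,060,000 mm², so w ≈ 865.8 mm and w√2 ≈ 1224.4 mm → Y0 = 866 × 1224 mm.
Y1: ⌊1224/2⌋ × 866 = 612 × 866 mm
Y2: ⌊866/2⌋ × 612 = 433 × 612 mm
Y3: ⌊612/2⌋ × 433 = 306 × 433 mm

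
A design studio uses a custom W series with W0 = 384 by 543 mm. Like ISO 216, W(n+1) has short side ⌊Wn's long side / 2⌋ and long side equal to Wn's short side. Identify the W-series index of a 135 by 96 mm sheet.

W4

W0: 384 × 543 mm
W1: 271 × 384 mm
W2: 192 × 271 mm
W3: 135 × 192 mm
W4: 96 × 135 mm
W5: 67 × 96 mm
→ matches W4.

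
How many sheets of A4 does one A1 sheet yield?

8

A1 = 594 × 841 mm; A4 = 210 × 297 mm.
Each halving step doubles the count; 3 steps from A1 to A4.
2^3 = 8.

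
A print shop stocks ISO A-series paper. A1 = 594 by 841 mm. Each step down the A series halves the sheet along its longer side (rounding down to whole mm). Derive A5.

A2: ⌊841/2⌋ × 594 = 420 × 594 mm
A3: ⌊594/2⌋ × 420 = 297 × 420 mm
A4: ⌊420/2⌋ × 297 = 210 × 297 mm
A5: ⌊297/2⌋ × 210 = 148 × 210 mm

148 × 210 mm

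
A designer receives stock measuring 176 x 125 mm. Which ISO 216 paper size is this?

B6 (125 × 176 mm)

Aspect ratio 176/125 ≈ 1.408 — close to the ISO √2 ≈ 1.414.
In the B-series (B0 = 1000 × 1414 mm): B6 = 125 × 176 mm.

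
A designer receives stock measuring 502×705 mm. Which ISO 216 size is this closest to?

Aspect ratio 705/502 ≈ 1.404 — close to the ISO √2 ≈ 1.414.
In the B-series (B0 = 1000 × 1414 mm): B2 = 500 × 707 mm.
Off by 4 mm total — nearest standard size.

B2 (500 × 707 mm)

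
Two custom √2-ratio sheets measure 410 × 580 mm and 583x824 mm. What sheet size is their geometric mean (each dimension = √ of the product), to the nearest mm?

Short side: √(410 · 583) = √239030 ≈ 488.9 → 489 mm
Long side: √(580 · 824) = √477920 ≈ 691.3 → 691 mm

489 × 691 mm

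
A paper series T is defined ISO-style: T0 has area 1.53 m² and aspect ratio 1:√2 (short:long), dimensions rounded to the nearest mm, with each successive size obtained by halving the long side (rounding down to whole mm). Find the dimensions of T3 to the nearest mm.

367 × 520 mm

Let T0's short side be w mm. w · w√2 = 1.53 m² = 1,530,000 mm², so w ≈ 1040.1 mm and w√2 ≈ 1471.0 mm → T0 = 1040 × 1471 mm.
T1: ⌊1471/2⌋ × 1040 = 735 × 1040 mm
T2: ⌊1040/2⌋ × 735 = 520 × 735 mm
T3: ⌊735/2⌋ × 520 = 367 × 520 mm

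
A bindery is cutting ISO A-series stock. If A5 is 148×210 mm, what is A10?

26 × 37 mm

A6: ⌊210/2⌋ × 148 = 105 × 148 mm
A7: ⌊148/2⌋ × 105 = 74 × 105 mm
A8: ⌊105/2⌋ × 74 = 52 × 74 mm
A9: ⌊74/2⌋ × 52 = 37 × 52 mm
A10: ⌊52/2⌋ × 37 = 26 × 37 mm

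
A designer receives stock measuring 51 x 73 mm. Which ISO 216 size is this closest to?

Aspect ratio 73/51 ≈ 1.431 (ISO target is √2 ≈ 1.414).
In the A-series (A0 area = 1 m²): A8 = 52 × 74 mm.
Off by 2 mm total — nearest standard size.

A8 (52 × 74 mm)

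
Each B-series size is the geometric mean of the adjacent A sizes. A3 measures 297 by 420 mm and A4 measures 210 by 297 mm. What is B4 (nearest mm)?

250 × 353 mm

Short side: √(297 · 210) = √62370 ≈ 249.7 → 250 mm
Long side: √(420 · 297) = √124740 ≈ 353.2 → 353 mm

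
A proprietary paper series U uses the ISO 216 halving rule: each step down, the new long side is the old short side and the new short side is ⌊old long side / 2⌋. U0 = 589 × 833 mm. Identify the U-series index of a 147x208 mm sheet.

U0: 589 × 833 mm
U1: 416 × 589 mm
U2: 294 × 416 mm
U3: 208 × 294 mm
U4: 147 × 208 mm
U5: 104 × 147 mm
→ matches U4.

U4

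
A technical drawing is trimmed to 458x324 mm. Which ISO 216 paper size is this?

Aspect ratio 458/324 ≈ 1.414 — close to the ISO √2 ≈ 1.414.
In the C-series (envelope sizes, between A and B): C3 = 324 × 458 mm.

C3 (324 × 458 mm)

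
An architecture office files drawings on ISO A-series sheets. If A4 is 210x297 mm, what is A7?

A5: ⌊297/2⌋ × 210 = 148 × 210 mm
A6: ⌊210/2⌋ × 148 = 105 × 148 mm
A7: ⌊148/2⌋ × 105 = 74 × 105 mm

74 × 105 mm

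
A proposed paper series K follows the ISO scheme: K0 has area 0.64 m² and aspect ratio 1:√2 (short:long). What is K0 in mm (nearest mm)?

Let the short side be w mm. Then w · w√2 = 0.64 m² = 640,000 mm².
w² = 640,000/√2, so w ≈ 672.7 mm; long side = w√2 ≈ 951.4 mm.

673 × 951 mm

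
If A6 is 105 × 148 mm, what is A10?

A7: ⌊148/2⌋ × 105 = 74 × 105 mm
A8: ⌊105/2⌋ × 74 = 52 × 74 mm
A9: ⌊74/2⌋ × 52 = 37 × 52 mm
A10: ⌊52/2⌋ × 37 = 26 × 37 mm

26 × 37 mm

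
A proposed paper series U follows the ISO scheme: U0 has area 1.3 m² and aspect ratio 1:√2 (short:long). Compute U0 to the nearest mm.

Let the short side be w mm. Then w · w√2 = 1.3 m² = 1,300,000 mm².
w² = 1,300,000/√2, so w ≈ 958.8 mm; long side = w√2 ≈ 1355.9 mm.

959 × 1356 mm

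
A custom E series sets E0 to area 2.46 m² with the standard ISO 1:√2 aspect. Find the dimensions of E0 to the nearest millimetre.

1319 × 1865 mm

Let the short side be w mm. Then w · w√2 = 2.46 m² = 2,460,000 mm².
w² = 2,460,000/√2, so w ≈ 1318.9 mm; long side = w√2 ≈ 1865.2 mm.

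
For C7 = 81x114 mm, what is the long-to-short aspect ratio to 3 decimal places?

114 / 81 = 1.407
ISO 216 targets √2 ≈ 1.414; the -0.007 deviation is from mm rounding.

1.407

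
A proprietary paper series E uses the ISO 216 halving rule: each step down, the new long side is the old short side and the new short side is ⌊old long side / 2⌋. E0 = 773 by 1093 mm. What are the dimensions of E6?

96 × 136 mm

E1 = 546 × 773 mm (from E0 by 1 halving).
E2: ⌊773/2⌋ × 546 = 386 × 546 mm
E3: ⌊546/2⌋ × 386 = 273 × 386 mm
E4: ⌊386/2⌋ × 273 = 193 × 273 mm
E5: ⌊273/2⌋ × 193 = 136 × 193 mm
E6: ⌊193/2⌋ × 136 = 96 × 136 mm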